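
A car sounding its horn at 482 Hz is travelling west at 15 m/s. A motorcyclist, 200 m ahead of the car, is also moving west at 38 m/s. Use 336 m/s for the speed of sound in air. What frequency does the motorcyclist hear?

447 Hz

The motorcyclist is ahead, so the car is moving toward it while the motorcyclist is moving away from the car.
Both move, so f' = f · (v − v_o)/(v − v_s).
f' = 482 × (336 − 38)/(336 − 15) = 482 × 298/321 ≈ 447 Hz.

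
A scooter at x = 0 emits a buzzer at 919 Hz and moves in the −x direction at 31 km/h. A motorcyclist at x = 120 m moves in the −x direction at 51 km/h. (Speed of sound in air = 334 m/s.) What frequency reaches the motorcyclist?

934 Hz

31 km/h = 8.611 m/s; 51 km/h = 14.17 m/s.
The observer lies on the +x side, so the source is heading away from the observer and the observer is heading toward the source.
Both move, so f' = f · (v + v_o)/(v + v_s).
f' = 919 × (334 + 14.17)/(334 + 8.611) = 919 × 348.17/342.61 ≈ 934 Hz.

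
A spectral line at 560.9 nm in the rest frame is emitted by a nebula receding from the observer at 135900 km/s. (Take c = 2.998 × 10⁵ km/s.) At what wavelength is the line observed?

β = v/c = 135900/299800 = 0.4533.
Relativistic Doppler for wavelength: λ' = λ₀ · √((1 + β)/(1 − β)).
λ' = 560.9 × √(1.4533/0.5467) = 560.9 × 1.63044 ≈ 914.5 nm.

914.5 nm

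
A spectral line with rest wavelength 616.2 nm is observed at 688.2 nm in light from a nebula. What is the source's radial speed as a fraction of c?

λ'/λ₀ = 1.1168 > 1 (redshift), so the source is receding.
λ'/λ₀ = √((1 + β)/(1 − β)) for a receding source ⇒ β = (r² − 1)/(r² + 1) with r = λ'/λ₀.
β = (1.2473 − 1)/(1.2473 + 1) ≈ 0.110.

0.110c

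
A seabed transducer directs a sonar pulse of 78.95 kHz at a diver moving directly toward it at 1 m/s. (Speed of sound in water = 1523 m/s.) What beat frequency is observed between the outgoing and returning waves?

At the diver (a moving observer), f₁ = f₀ · (v + u)/v = 78.95 × 1524/1523 ≈ 79.0018 kHz.
On reflection it acts as a source moving toward the stationary detector: f₂ = f₁ · v/(v − u) = 79.0018 × 1523/1522 ≈ 79.0537 kHz.
Equivalently f₂ = f₀ · (v + u)/(v − u).
Beat frequency (with f₀ = 78950 Hz): |f₂ − f₀| = 2u·f₀/(v − u) = 2 × 1 × 78950/1522 ≈ 104 Hz.

104 Hz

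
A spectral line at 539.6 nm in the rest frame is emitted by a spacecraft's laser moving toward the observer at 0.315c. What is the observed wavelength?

Relativistic Doppler for wavelength: λ' = λ₀ · √((1 − β)/(1 + β)).
λ' = 539.6 × √(0.6850/1.3150) = 539.6 × 0.72174 ≈ 389.5 nm.

389.5 nm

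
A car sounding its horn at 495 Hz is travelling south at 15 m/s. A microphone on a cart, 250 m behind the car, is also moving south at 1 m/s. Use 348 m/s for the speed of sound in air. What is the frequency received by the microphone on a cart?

476 Hz

The microphone on a cart is behind, so the car is moving away from it while the microphone on a cart is moving toward the car.
Both move, so f' = f · (v + v_o)/(v + v_s).
f' = 495 × (348 + 1)/(348 + 15) = 495 × 349/363 ≈ 476 Hz.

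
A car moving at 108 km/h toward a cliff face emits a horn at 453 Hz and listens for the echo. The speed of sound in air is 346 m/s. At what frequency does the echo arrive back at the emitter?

108 km/h = 30 m/s.
The cliff face receives the sound from a moving source: f₁ = f₀ · v/(v − v_e) = 453 × 346/316 ≈ 496 Hz.
On the return leg the car is a moving observer: f₂ = f₁ · (v + v_e)/v = 496 × 376/346 ≈ 539 Hz.
Equivalently f₂ = f₀ · (v + v_e)/(v − v_e).

539 Hz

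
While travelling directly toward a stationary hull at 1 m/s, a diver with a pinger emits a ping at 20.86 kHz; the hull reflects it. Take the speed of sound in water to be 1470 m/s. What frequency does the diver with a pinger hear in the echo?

The hull receives the sound from a moving source: f₁ = f₀ · v/(v − v_e) = 20.86 × 1470/1469 ≈ 20.9 kHz.
On the return leg the diver with a pinger is a moving observer: f₂ = f₁ · (v + v_e)/v = 20.9 × 1471/1470 ≈ 20.9 kHz.

20.9 kHz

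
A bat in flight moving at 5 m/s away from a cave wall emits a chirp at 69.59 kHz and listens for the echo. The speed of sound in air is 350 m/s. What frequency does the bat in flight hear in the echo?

The cave wall receives the sound from a moving source: f₁ = f₀ · v/(v + v_e) = 69.59 × 350/355 ≈ 68.6 kHz.
On the return leg the bat in flight is a moving observer: f₂ = f₁ · (v − v_e)/v = 68.6 × 345/350 ≈ 67.6 kHz.
Equivalently f₂ = f₀ · (v − v_e)/(v + v_e).

67.6 kHz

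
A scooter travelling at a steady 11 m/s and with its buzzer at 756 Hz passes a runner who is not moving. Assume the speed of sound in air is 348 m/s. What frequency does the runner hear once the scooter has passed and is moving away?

733 Hz

Receding: f₂ = f · v/(v + v_s) = 756 × 348/359 ≈ 733 Hz.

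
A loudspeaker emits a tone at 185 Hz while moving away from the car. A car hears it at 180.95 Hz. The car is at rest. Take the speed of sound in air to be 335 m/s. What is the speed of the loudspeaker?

f' = f · v/(v + v_s) ⇒ v_s = v · |1 − f/f'|.
v_s = 335 × |1 − 185/180.95| = 335 × 0.02238 ≈ 7.5 m/s.

7.5 m/s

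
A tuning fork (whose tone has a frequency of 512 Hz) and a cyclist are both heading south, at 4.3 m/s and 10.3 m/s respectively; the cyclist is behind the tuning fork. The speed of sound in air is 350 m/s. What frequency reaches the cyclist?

The cyclist is behind, so the tuning fork is moving away from it while the cyclist is moving toward the tuning fork.
General Doppler shift: f' = f · (v + v_o)/(v + v_s).
f' = 512 × (350 + 10.3)/(350 + 4.3) = 512 × 360.3/354.3 ≈ 521 Hz.

521 Hz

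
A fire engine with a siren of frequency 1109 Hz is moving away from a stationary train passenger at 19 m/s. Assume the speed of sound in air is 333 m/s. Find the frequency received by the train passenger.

1049 Hz

With the source moving away from a stationary observer, f' = f · v/(v + v_s).
f' = 1109 × 333/(333 + 19) = 1109 × 333/352 ≈ 1049 Hz.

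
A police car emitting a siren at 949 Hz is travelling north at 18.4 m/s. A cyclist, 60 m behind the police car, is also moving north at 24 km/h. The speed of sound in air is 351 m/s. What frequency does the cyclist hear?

24 km/h = 6.667 m/s.
The cyclist is behind, so the police car is moving away from it while the cyclist is moving toward the police car.
General Doppler shift: f' = f · (v + v_o)/(v + v_s).
f' = 949 × (351 + 6.667)/(351 + 18.4) = 949 × 357.67/369.4 ≈ 919 Hz.

919 Hz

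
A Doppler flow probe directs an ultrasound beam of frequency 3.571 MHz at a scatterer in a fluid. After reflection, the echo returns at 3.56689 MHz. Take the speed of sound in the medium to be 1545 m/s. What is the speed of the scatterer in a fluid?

0.89 m/s

Double Doppler shift off a moving reflector: f₂ = f₀ · (v + u)/(v − u) (u > 0 toward emitter).
Rearranging, u = v · (f₂ − f₀)/(f₂ + f₀) = 1545 × -0.00411/7.13789 ≈ -0.89 m/s.
So the scatterer in a fluid is moving at 0.89 m/s away from the emitter.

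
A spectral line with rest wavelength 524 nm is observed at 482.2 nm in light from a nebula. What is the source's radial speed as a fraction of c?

λ'/λ₀ = 0.9202 < 1 (blueshift), so the source is approaching.
λ'/λ₀ = √((1 − β)/(1 + β)) for an approaching source ⇒ β = (1 − r²)/(1 + r²) with r = λ'/λ₀.
β = (1 − 0.8468)/(1 + 0.8468) ≈ 0.083.

0.083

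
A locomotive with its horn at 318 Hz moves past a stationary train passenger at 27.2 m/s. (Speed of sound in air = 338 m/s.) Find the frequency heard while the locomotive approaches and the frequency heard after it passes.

346 Hz approaching; 294 Hz receding

Approaching: f₁ = f · v/(v − v_s) = 318 × 338/310.8 ≈ 346 Hz.
Receding: f₂ = f · v/(v + v_s) = 318 × 338/365.2 ≈ 294 Hz.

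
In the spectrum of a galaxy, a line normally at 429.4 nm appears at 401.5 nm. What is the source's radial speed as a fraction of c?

0.067

λ'/λ₀ = 0.9350 < 1 (blueshift), so the source is approaching.
λ'/λ₀ = √((1 − β)/(1 + β)) for an approaching source ⇒ β = (1 − r²)/(1 + r²) with r = λ'/λ₀.
β = (1 − 0.8743)/(1 + 0.8743) ≈ 0.067.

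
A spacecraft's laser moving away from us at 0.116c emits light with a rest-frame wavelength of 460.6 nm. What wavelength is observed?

Relativistic Doppler for wavelength: λ' = λ₀ · √((1 + β)/(1 − β)).
λ' = 460.6 × √(1.1160/0.8840) = 460.6 × 1.12359 ≈ 517.5 nm.

517.5 nm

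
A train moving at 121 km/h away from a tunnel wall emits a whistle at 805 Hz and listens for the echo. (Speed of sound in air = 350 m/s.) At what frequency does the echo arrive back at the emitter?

664 Hz

121 km/h = 33.61 m/s.
The tunnel wall receives the sound from a moving source: f₁ = f₀ · v/(v + v_e) = 805 × 350/383.61 ≈ 734 Hz.
On the return leg the train is a moving observer: f₂ = f₁ · (v − v_e)/v = 734 × 316.39/350 ≈ 664 Hz.
Equivalently f₂ = f₀ · (v − v_e)/(v + v_e).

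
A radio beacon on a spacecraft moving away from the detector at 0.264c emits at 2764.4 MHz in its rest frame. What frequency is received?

Relativistic Doppler for frequency: f' = f₀ · √((1 − β)/(1 + β)).
f' = 2764.4 × √(0.7360/1.2640) = 2764.4 × 0.76307 ≈ 2109.4 MHz.

2109.4 MHz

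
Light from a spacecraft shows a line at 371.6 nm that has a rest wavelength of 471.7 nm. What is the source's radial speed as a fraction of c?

0.234c

λ'/λ₀ = 0.7878 < 1 (blueshift), so the source is approaching.
λ'/λ₀ = √((1 − β)/(1 + β)) for an approaching source ⇒ β = (1 − r²)/(1 + r²) with r = λ'/λ₀.
β = (1 − 0.6206)/(1 + 0.6206) ≈ 0.234.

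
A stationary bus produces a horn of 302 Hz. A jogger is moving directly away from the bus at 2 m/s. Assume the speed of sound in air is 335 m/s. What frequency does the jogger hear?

300 Hz

Only the observer moves, away from the source, so f' = f · (v − v_o)/v.
f' = 302 × (335 − 2)/335 = 302 × 333/335 ≈ 300 Hz.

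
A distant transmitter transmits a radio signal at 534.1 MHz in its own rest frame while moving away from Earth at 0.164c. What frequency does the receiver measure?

Relativistic Doppler for frequency: f' = f₀ · √((1 − β)/(1 + β)).
f' = 534.1 × √(0.8360/1.1640) = 534.1 × 0.84747 ≈ 452.6 MHz.

452.6 MHz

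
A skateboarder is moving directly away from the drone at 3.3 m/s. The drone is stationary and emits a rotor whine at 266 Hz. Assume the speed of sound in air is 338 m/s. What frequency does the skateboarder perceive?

Only the observer moves, away from the source, so f' = f · (v − v_o)/v.
f' = 266 × (338 − 3.3)/338 = 266 × 334.7/338 ≈ 263 Hz.

263 Hz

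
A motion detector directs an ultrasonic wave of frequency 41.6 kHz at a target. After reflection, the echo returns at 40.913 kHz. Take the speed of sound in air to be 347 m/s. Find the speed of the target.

Double Doppler shift off a moving reflector: f₂ = f₀ · (v + u)/(v − u) (u > 0 toward emitter).
Rearranging, u = v · (f₂ − f₀)/(f₂ + f₀) = 347 × -0.687/82.513 ≈ -2.89 m/s.
So the target is moving at 2.89 m/s away from the emitter.

2.89 m/s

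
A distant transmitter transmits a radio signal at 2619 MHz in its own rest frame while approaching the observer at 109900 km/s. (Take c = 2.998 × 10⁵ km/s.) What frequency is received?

β = v/c = 109900/299800 = 0.3666.
Relativistic Doppler for frequency: f' = f₀ · √((1 + β)/(1 − β)).
f' = 2619 × √(1.3666/0.6334) = 2619 × 1.46883 ≈ 3846.9 MHz.

3846.9 MHz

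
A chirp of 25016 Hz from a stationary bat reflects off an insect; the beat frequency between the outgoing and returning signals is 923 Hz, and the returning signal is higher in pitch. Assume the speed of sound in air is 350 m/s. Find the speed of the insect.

Double Doppler shift off a moving reflector: f₂ = f₀ · (v + u)/(v − u) (u > 0 toward emitter).
Returning signal is higher, so f₂ = f₀ + Δf = 25016 + 923 = 25939 Hz.
Rearranging, u = v · (f₂ − f₀)/(f₂ + f₀) = 350 × 923/50955 ≈ 6.3 m/s.
So the insect is moving at 6.3 m/s toward the emitter.

6.3 m/s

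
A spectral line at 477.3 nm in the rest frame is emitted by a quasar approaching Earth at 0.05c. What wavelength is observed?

454.0 nm

Relativistic Doppler for wavelength: λ' = λ₀ · √((1 − β)/(1 + β)).
λ' = 477.3 × √(0.9500/1.0500) = 477.3 × 0.95119 ≈ 454.0 nm.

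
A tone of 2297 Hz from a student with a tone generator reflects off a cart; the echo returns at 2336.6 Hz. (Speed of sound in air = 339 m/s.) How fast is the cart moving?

2.90 m/s

Double Doppler shift off a moving reflector: f₂ = f₀ · (v + u)/(v − u) (u > 0 toward emitter).
Rearranging, u = v · (f₂ − f₀)/(f₂ + f₀) = 339 × 39.6/4633.6 ≈ 2.90 m/s.
So the cart is moving at 2.90 m/s toward the emitter.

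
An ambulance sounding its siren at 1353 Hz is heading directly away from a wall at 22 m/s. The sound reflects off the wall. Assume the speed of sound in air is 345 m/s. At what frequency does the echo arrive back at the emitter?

1191 Hz

The wall receives the sound from a moving source: f₁ = f₀ · v/(v + v_e) = 1353 × 345/367 ≈ 1272 Hz.
On the return leg the ambulance is a moving observer: f₂ = f₁ · (v − v_e)/v = 1272 × 323/345 ≈ 1191 Hz.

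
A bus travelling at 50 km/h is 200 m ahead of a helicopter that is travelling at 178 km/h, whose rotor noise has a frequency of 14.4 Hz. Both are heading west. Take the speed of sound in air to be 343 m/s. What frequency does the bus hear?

178 km/h = 49.44 m/s; 50 km/h = 13.89 m/s.
The bus is ahead, so the helicopter is moving toward it while the bus is moving away from the helicopter.
Both move, so f' = f · (v − v_o)/(v − v_s).
f' = 14.4 × (343 − 13.89)/(343 − 49.44) = 14.4 × 329.11/293.56 ≈ 16.1 Hz.

16.1 Hz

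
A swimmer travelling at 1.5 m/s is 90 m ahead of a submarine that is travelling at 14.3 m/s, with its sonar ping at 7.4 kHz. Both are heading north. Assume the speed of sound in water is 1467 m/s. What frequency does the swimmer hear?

7.47 kHz

The swimmer is ahead, so the submarine is moving toward it while the swimmer is moving away from the submarine.
General Doppler shift: f' = f · (v − v_o)/(v − v_s).
f' = 7.4 × (1467 − 1.5)/(1467 − 14.3) = 7.4 × 1465.5/1452.7 ≈ 7.47 kHz.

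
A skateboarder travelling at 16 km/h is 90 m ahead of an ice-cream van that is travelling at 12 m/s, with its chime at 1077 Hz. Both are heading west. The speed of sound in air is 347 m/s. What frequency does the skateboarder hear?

16 km/h = 4.444 m/s.
The skateboarder is ahead, so the ice-cream van is moving toward it while the skateboarder is moving away from the ice-cream van.
General Doppler shift: f' = f · (v − v_o)/(v − v_s).
f' = 1077 × (347 − 4.444)/(347 − 12) = 1077 × 342.56/335 ≈ 1101 Hz.

1101 Hz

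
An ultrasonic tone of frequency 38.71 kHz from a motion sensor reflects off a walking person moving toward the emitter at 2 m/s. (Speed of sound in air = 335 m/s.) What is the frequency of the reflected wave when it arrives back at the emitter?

39.2 kHz

At the walking person (a moving observer), f₁ = f₀ · (v + u)/v = 38.71 × 337/335 ≈ 38.9 kHz.
On reflection it acts as a source moving toward the stationary detector: f₂ = f₁ · v/(v − u) = 38.9 × 335/333 ≈ 39.2 kHz.
Equivalently f₂ = f₀ · (v + u)/(v − u).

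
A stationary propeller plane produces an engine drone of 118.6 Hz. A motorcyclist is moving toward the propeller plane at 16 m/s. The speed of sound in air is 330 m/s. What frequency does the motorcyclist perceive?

Moving observer, stationary source: f' = f · (v + v_o)/v.
f' = 118.6 × (330 + 16)/330 = 118.6 × 346/330 ≈ 124 Hz.

124 Hz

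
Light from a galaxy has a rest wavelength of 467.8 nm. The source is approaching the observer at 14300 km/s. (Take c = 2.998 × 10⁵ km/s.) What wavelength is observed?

446.0 nm

β = v/c = 14300/299800 = 0.0477.
Relativistic Doppler for wavelength: λ' = λ₀ · √((1 − β)/(1 + β)).
λ' = 467.8 × √(0.9523/1.0477) = 467.8 × 0.95339 ≈ 446.0 nm.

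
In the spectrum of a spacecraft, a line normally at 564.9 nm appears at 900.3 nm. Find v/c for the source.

λ'/λ₀ = 1.5937 > 1 (redshift), so the source is receding.
λ'/λ₀ = √((1 + β)/(1 − β)) for a receding source ⇒ β = (r² − 1)/(r² + 1) with r = λ'/λ₀.
β = (2.5400 − 1)/(2.5400 + 1) ≈ 0.435.

0.435c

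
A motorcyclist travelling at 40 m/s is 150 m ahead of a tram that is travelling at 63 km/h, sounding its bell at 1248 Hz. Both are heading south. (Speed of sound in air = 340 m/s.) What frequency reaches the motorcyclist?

63 km/h = 17.5 m/s.
The motorcyclist is ahead, so the tram is moving toward it while the motorcyclist is moving away from the tram.
With source approaching and observer receding, f' = f · (v − v_o)/(v − v_s).
f' = 1248 × (340 − 40)/(340 − 17.5) = 1248 × 300/322.5 ≈ 1161 Hz.

1161 Hz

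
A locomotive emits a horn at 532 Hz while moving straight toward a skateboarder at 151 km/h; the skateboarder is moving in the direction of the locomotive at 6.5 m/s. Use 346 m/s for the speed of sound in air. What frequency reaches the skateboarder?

617 Hz

151 km/h = 41.94 m/s.
With source approaching and observer approaching, f' = f · (v + v_o)/(v − v_s).
f' = 532 × (346 + 6.5)/(346 − 41.94) = 532 × 352.5/304.06 ≈ 617 Hz.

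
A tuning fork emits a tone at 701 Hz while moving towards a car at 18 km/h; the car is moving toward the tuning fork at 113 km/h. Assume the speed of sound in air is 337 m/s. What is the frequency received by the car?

18 km/h = 5 m/s; 113 km/h = 31.39 m/s.
General Doppler shift: f' = f · (v + v_o)/(v − v_s).
f' = 701 × (337 + 31.39)/(337 − 5) = 701 × 368.39/332 ≈ 778 Hz.

778 Hz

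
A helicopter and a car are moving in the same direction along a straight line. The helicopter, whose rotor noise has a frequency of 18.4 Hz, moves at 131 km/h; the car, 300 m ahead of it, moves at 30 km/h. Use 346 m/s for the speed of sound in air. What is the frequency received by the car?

20.1 Hz

131 km/h = 36.39 m/s; 30 km/h = 8.333 m/s.
The car is ahead, so the helicopter is moving toward it while the car is moving away from the helicopter.
General Doppler shift: f' = f · (v − v_o)/(v − v_s).
f' = 18.4 × (346 − 8.333)/(346 − 36.39) = 18.4 × 337.67/309.61 ≈ 20.1 Hz.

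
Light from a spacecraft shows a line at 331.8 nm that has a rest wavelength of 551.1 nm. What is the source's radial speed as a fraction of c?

λ'/λ₀ = 0.6021 < 1 (blueshift), so the source is approaching.
λ'/λ₀ = √((1 − β)/(1 + β)) for an approaching source ⇒ β = (1 − r²)/(1 + r²) with r = λ'/λ₀.
β = (1 − 0.3625)/(1 + 0.3625) ≈ 0.468.

0.468c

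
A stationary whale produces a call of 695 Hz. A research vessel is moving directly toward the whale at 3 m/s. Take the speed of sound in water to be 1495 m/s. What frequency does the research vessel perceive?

Moving observer, stationary source: f' = f · (v + v_o)/v.
f' = 695 × (1495 + 3)/1495 = 695 × 1498/1495 ≈ 696 Hz.

696 Hz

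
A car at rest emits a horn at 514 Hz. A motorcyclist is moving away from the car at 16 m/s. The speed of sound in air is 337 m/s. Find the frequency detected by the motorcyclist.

490 Hz

Moving observer, stationary source: f' = f · (v − v_o)/v.
f' = 514 × (337 − 16)/337 = 514 × 321/337 ≈ 490 Hz.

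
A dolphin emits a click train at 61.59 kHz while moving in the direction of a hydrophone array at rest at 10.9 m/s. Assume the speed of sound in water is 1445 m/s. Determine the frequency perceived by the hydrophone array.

62.1 kHz

Only the source moves, toward the listener, so f' = f · v/(v − v_s).
f' = 61.59 × 1445/(1445 − 10.9) = 61.59 × 1445/1434 ≈ 62.1 kHz.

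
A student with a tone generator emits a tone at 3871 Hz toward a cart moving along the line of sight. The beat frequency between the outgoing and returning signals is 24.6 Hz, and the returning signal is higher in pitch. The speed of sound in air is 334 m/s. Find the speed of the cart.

Double Doppler shift off a moving reflector: f₂ = f₀ · (v + u)/(v − u) (u > 0 toward emitter).
Returning signal is higher, so f₂ = f₀ + Δf = 3871 + 24.6 = 3895.6 Hz.
Rearranging, u = v · (f₂ − f₀)/(f₂ + f₀) = 334 × 24.6/7766.6 ≈ 1.06 m/s.
So the cart is moving at 1.06 m/s toward the emitter.

1.06 m/s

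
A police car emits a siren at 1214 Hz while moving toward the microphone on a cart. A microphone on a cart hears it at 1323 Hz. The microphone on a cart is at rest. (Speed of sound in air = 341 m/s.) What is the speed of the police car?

f' = f · v/(v − v_s) ⇒ v_s = v · |1 − f/f'|.
v_s = 341 × |1 − 1214/1323| = 341 × 0.08239 ≈ 28 m/s.

28 m/s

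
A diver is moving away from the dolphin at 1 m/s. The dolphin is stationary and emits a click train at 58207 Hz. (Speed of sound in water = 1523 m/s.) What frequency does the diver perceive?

58169 Hz

Moving observer, stationary source: f' = f · (v − v_o)/v.
f' = 58207 × (1523 − 1)/1523 = 58207 × 1522/1523 ≈ 58169 Hz.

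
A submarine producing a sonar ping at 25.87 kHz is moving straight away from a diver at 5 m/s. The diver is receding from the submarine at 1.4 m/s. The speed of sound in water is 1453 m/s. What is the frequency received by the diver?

25.8 kHz

With source receding and observer receding, f' = f · (v − v_o)/(v + v_s).
f' = 25.87 × (1453 − 1.4)/(1453 + 5) = 25.87 × 1451.6/1458 ≈ 25.8 kHz.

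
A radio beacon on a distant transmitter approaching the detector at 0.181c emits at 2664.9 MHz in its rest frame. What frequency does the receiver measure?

3200.1 MHz

Relativistic Doppler for frequency: f' = f₀ · √((1 + β)/(1 − β)).
f' = 2664.9 × √(1.1810/0.8190) = 2664.9 × 1.20083 ≈ 3200.1 MHz.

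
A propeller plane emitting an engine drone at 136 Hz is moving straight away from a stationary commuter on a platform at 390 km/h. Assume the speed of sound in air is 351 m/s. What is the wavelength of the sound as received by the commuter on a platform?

3.38 m

390 km/h = 108.3 m/s.
Only the source moves, away from the listener, so f' = f · v/(v + v_s).
f' = 136 × 351/(351 + 108.3) ≈ 104 Hz.
λ' = v/f' = 351/103.925 ≈ 3.38 m.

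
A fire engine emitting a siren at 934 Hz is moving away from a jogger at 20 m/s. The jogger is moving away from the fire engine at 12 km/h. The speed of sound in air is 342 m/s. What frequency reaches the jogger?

12 km/h = 3.333 m/s.
With source receding and observer receding, f' = f · (v − v_o)/(v + v_s).
f' = 934 × (342 − 3.333)/(342 + 20) = 934 × 338.67/362 ≈ 874 Hz.

874 Hz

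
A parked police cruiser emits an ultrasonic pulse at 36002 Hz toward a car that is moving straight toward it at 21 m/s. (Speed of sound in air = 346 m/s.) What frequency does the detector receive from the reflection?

40655 Hz

The car first receives the wave as a moving observer: f₁ = f₀ · (v + u)/v = 36002 × (346 + 21)/346 ≈ 38187 Hz.
On reflection it acts as a source moving toward the stationary detector: f₂ = f₁ · v/(v − u) = 38187 × 346/325 ≈ 40655 Hz.
Equivalently f₂ = f₀ · (v + u)/(v − u).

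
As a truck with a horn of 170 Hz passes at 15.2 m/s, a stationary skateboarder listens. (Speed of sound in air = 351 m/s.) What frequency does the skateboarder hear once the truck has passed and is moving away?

163 Hz

Receding: f₂ = f · v/(v + v_s) = 170 × 351/366.2 ≈ 163 Hz.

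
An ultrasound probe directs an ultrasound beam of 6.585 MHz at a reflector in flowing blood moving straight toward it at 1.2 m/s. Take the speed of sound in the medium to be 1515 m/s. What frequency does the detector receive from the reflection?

The reflector in flowing blood first receives the wave as a moving observer: f₁ = f₀ · (v + u)/v = 6.585 × (1515 + 1.2)/1515 ≈ 6.590 MHz.
On reflection it acts as a source moving toward the stationary detector: f₂ = f₁ · v/(v − u) = 6.590 × 1515/1513.8 ≈ 6.595 MHz.

6.595 MHz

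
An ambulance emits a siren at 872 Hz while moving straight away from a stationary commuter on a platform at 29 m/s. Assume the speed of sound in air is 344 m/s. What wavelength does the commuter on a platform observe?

Only the source moves, away from the listener, so f' = f · v/(v + v_s).
f' = 872 × 344/(344 + 29) ≈ 804 Hz.
λ' = v/f' = 344/804.204 ≈ 42.8 cm.

42.8 cm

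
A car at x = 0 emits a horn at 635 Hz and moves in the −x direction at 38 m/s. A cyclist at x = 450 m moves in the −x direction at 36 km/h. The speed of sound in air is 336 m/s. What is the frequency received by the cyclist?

36 km/h = 10 m/s.
The observer lies on the +x side, so the source is heading away from the observer and the observer is heading toward the source.
Both move, so f' = f · (v + v_o)/(v + v_s).
f' = 635 × (336 + 10)/(336 + 38) = 635 × 346/374 ≈ 587 Hz.

587 Hz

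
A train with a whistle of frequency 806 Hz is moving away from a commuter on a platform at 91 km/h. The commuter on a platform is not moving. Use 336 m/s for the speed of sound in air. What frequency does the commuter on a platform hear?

91 km/h = 25.28 m/s.
Moving source, stationary observer: f' = f · v/(v + v_s) since the source is receding.
f' = 806 × 336/(336 + 25.28) = 806 × 336/361.3 ≈ 750 Hz.

750 Hz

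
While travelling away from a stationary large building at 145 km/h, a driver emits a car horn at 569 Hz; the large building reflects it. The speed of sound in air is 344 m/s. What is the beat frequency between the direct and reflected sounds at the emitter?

145 km/h = 40.28 m/s.
The large building receives the sound from a moving source: f₁ = f₀ · v/(v + v_e) = 569 × 344/384.28 ≈ 509.4 Hz.
On the return leg the driver is a moving observer: f₂ = f₁ · (v − v_e)/v = 509.4 × 303.72/344 ≈ 449.7 Hz.
Beat against the emitted tone: |f₂ − f₀| = 2v_e·f₀/(v + v_e) = 2 × 40.28 × 569/384.28 ≈ 119 Hz.

119 Hz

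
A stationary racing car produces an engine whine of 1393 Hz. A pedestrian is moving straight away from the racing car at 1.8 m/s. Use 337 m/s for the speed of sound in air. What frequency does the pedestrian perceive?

Only the observer moves, away from the source, so f' = f · (v − v_o)/v.
f' = 1393 × (337 − 1.8)/337 = 1393 × 335.2/337 ≈ 1386 Hz.

1386 Hz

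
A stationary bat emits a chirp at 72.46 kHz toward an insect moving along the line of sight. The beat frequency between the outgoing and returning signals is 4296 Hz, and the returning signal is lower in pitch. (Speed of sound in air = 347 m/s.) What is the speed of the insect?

Double Doppler shift off a moving reflector: f₂ = f₀ · (v + u)/(v − u) (u > 0 toward emitter).
Returning signal is lower, so f₂ = f₀ − Δf = 72460 − 4296 = 68164 Hz.
Rearranging, u = v · (f₂ − f₀)/(f₂ + f₀) = 347 × -4296/140624 ≈ -10.6 m/s.
So the insect is moving at 10.6 m/s away from the emitter.

10.6 m/s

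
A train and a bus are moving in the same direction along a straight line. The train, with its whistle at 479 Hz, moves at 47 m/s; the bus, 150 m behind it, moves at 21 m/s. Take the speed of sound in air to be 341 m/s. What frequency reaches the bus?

The bus is behind, so the train is moving away from it while the bus is moving toward the train.
General Doppler shift: f' = f · (v + v_o)/(v + v_s).
f' = 479 × (341 + 21)/(341 + 47) = 479 × 362/388 ≈ 447 Hz.

447 Hz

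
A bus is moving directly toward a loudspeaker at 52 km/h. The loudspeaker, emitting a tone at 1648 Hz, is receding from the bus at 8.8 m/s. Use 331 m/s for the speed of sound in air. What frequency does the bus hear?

1675 Hz

52 km/h = 14.44 m/s.
With source receding and observer approaching, f' = f · (v + v_o)/(v + v_s).
f' = 1648 × (331 + 14.44)/(331 + 8.8) = 1648 × 345.44/339.8 ≈ 1675 Hz.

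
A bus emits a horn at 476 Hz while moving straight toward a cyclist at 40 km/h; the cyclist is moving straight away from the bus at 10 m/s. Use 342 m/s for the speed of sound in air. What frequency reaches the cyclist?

40 km/h = 11.11 m/s.
Both move, so f' = f · (v − v_o)/(v − v_s).
f' = 476 × (342 − 10)/(342 − 11.11) = 476 × 332/330.89 ≈ 478 Hz.

478 Hz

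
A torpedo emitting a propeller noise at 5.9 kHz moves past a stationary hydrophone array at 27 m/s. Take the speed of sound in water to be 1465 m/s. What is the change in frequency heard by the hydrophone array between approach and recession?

Approaching: f₁ = f · v/(v − v_s) = 5.9 × 1465/1438 ≈ 6.011 kHz.
Receding: f₂ = f · v/(v + v_s) = 5.9 × 1465/1492 ≈ 5.793 kHz.
Drop: f₁ − f₂ = 2f·v·v_s/(v² − v_s²) = 2 × 5.9 × 1465 × 27/(1465² − 27²) ≈ 0.218 kHz.

0.218 kHz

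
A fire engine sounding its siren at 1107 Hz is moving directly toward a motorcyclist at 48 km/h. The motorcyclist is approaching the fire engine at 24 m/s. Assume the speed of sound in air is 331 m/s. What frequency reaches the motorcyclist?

1237 Hz

48 km/h = 13.33 m/s.
With source approaching and observer approaching, f' = f · (v + v_o)/(v − v_s).
f' = 1107 × (331 + 24)/(331 − 13.33) = 1107 × 355/317.67 ≈ 1237 Hz.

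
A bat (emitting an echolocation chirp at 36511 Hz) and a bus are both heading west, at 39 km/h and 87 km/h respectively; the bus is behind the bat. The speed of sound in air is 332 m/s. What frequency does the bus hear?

37931 Hz

39 km/h = 10.83 m/s; 87 km/h = 24.17 m/s.
The bus is behind, so the bat is moving away from it while the bus is moving toward the bat.
Both move, so f' = f · (v + v_o)/(v + v_s).
f' = 36511 × (332 + 24.17)/(332 + 10.83) = 36511 × 356.17/342.83 ≈ 37931 Hz.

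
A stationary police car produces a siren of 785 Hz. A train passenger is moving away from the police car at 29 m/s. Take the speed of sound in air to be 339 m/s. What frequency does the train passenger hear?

718 Hz

Moving observer, stationary source: f' = f · (v − v_o)/v.
f' = 785 × (339 − 29)/339 = 785 × 310/339 ≈ 718 Hz.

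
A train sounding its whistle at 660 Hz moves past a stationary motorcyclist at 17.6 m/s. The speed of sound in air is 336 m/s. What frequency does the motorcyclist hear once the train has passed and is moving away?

Receding: f₂ = f · v/(v + v_s) = 660 × 336/353.6 ≈ 627 Hz.

627 Hz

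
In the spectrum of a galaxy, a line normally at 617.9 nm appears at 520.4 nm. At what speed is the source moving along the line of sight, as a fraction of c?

0.170

λ'/λ₀ = 0.8422 < 1 (blueshift), so the source is approaching.
λ'/λ₀ = √((1 − β)/(1 + β)) for an approaching source ⇒ β = (1 − r²)/(1 + r²) with r = λ'/λ₀.
β = (1 − 0.7093)/(1 + 0.7093) ≈ 0.170.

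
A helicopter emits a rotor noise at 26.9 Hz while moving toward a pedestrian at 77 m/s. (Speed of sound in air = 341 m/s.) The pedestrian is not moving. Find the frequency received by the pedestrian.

With the source moving toward a stationary observer, f' = f · v/(v − v_s).
f' = 26.9 × 341/(341 − 77) = 26.9 × 341/264 ≈ 34.7 Hz.

34.7 Hz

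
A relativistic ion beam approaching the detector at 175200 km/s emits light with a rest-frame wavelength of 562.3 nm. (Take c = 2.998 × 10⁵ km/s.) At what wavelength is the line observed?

β = v/c = 175200/299800 = 0.5844.
Relativistic Doppler for wavelength: λ' = λ₀ · √((1 − β)/(1 + β)).
λ' = 562.3 × √(0.4156/1.5844) = 562.3 × 0.51217 ≈ 288.0 nm.

288.0 nm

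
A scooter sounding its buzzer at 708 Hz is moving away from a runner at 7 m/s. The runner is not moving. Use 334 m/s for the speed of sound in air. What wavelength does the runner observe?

48.2 cm

Moving source, stationary observer: f' = f · v/(v + v_s) since the source is receding.
f' = 708 × 334/(334 + 7) ≈ 693 Hz.
λ' = v/f' = 334/693.466 ≈ 48.2 cm.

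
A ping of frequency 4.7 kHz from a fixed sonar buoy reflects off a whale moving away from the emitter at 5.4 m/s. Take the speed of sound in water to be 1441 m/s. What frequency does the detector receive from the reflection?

The whale first receives the wave as a moving observer: f₁ = f₀ · (v − u)/v = 4.7 × (1441 − 5.4)/1441 ≈ 4.68 kHz.
The reflection then acts as a moving source: f₂ = f₁ · v/(v + u) ≈ 4.66 kHz.
Equivalently f₂ = f₀ · (v − u)/(v + u).

4.66 kHz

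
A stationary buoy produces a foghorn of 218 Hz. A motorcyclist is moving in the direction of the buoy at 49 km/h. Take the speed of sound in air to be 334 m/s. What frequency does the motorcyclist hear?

49 km/h = 13.61 m/s.
Only the observer moves, toward the source, so f' = f · (v + v_o)/v.
f' = 218 × (334 + 13.61)/334 = 218 × 347.61/334 ≈ 227 Hz.

227 Hz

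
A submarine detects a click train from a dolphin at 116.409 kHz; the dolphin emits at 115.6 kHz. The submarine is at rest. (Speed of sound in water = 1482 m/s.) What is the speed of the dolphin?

10.3 m/s

f' > f, so the dolphin is approaching.
f' = f · v/(v − v_s) ⇒ v_s = v · |1 − f/f'|.
v_s = 1482 × |1 − 115.6/116.409| = 1482 × 0.00695 ≈ 10.3 m/s.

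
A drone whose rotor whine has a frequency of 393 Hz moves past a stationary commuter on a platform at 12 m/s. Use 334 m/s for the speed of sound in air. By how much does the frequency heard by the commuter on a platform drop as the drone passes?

Approaching: f₁ = f · v/(v − v_s) = 393 × 334/322 ≈ 407.6 Hz.
Receding: f₂ = f · v/(v + v_s) = 393 × 334/346 ≈ 379.4 Hz.
Drop: f₁ − f₂ = 2f·v·v_s/(v² − v_s²) = 2 × 393 × 334 × 12/(334² − 12²) ≈ 28.3 Hz.

28.3 Hz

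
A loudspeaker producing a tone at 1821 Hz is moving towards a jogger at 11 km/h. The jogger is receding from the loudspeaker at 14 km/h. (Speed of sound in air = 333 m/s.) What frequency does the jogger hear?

1816 Hz

11 km/h = 3.056 m/s; 14 km/h = 3.889 m/s.
Both move, so f' = f · (v − v_o)/(v − v_s).
f' = 1821 × (333 − 3.889)/(333 − 3.056) = 1821 × 329.11/329.94 ≈ 1816 Hz.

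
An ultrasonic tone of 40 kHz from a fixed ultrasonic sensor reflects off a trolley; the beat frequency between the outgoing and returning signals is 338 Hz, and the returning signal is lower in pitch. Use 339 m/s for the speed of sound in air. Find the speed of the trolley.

1.44 m/s

Double Doppler shift off a moving reflector: f₂ = f₀ · (v + u)/(v − u) (u > 0 toward emitter).
Returning signal is lower, so f₂ = f₀ − Δf = 40000 − 338 = 39662 Hz.
Rearranging, u = v · (f₂ − f₀)/(f₂ + f₀) = 339 × -338/79662 ≈ -1.44 m/s.
So the trolley is moving at 1.44 m/s away from the emitter.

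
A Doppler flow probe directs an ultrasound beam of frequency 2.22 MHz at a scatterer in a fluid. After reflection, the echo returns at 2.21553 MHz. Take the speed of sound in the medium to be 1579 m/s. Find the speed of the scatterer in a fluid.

1.59 m/s

Double Doppler shift off a moving reflector: f₂ = f₀ · (v + u)/(v − u) (u > 0 toward emitter).
Rearranging, u = v · (f₂ − f₀)/(f₂ + f₀) = 1579 × -0.00447/4.43553 ≈ -1.59 m/s.
So the scatterer in a fluid is moving at 1.59 m/s away from the emitter.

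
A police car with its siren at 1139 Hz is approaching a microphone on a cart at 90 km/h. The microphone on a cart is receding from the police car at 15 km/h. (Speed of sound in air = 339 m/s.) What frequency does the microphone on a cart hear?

90 km/h = 25 m/s; 15 km/h = 4.167 m/s.
With source approaching and observer receding, f' = f · (v − v_o)/(v − v_s).
f' = 1139 × (339 − 4.167)/(339 − 25) = 1139 × 334.83/314 ≈ 1215 Hz.

1215 Hz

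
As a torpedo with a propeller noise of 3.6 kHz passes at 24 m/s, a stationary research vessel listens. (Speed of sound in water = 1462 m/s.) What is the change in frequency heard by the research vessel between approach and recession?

Approaching: f₁ = f · v/(v − v_s) = 3.6 × 1462/1438 ≈ 3.660 kHz.
Receding: f₂ = f · v/(v + v_s) = 3.6 × 1462/1486 ≈ 3.542 kHz.
Drop: f₁ − f₂ = 2f·v·v_s/(v² − v_s²) = 2 × 3.6 × 1462 × 24/(1462² − 24²) ≈ 0.118 kHz.

0.118 kHz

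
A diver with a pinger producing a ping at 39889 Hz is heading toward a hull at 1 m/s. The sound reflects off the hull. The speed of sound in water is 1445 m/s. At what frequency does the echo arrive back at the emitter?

The hull receives the sound from a moving source: f₁ = f₀ · v/(v − v_e) = 39889 × 1445/1444 ≈ 39917 Hz.
On the return leg the diver with a pinger is a moving observer: f₂ = f₁ · (v + v_e)/v = 39917 × 1446/1445 ≈ 39944 Hz.

39944 Hz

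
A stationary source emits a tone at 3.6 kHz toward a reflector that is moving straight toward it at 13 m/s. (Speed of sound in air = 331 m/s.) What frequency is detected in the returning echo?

3.89 kHz

At the reflector (a moving observer), f₁ = f₀ · (v + u)/v = 3.6 × 344/331 ≈ 3.74 kHz.
The reflection then acts as a moving source: f₂ = f₁ · v/(v − u) ≈ 3.89 kHz.
Equivalently f₂ = f₀ · (v + u)/(v − u).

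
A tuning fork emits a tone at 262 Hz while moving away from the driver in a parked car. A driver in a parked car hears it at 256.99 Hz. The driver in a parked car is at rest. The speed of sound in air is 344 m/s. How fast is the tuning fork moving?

6.7 m/s

f' = f · v/(v + v_s) ⇒ v_s = v · |1 − f/f'|.
v_s = 344 × |1 − 262/256.99| = 344 × 0.01949 ≈ 6.7 m/s.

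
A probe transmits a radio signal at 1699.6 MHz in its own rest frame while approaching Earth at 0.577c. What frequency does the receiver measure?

Relativistic Doppler for frequency: f' = f₀ · √((1 + β)/(1 − β)).
f' = 1699.6 × √(1.5770/0.4230) = 1699.6 × 1.93084 ≈ 3281.7 MHz.

3281.7 MHz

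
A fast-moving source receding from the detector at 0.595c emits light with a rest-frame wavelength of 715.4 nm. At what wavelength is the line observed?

1419.7 nm

Relativistic Doppler for wavelength: λ' = λ₀ · √((1 + β)/(1 − β)).
λ' = 715.4 × √(1.5950/0.4050) = 715.4 × 1.98451 ≈ 1419.7 nm.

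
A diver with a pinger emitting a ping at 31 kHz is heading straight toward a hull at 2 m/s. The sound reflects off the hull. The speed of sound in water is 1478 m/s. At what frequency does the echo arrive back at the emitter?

The hull receives the sound from a moving source: f₁ = f₀ · v/(v − v_e) = 31 × 1478/1476 ≈ 31.0 kHz.
On the return leg the diver with a pinger is a moving observer: f₂ = f₁ · (v + v_e)/v = 31.0 × 1480/1478 ≈ 31.1 kHz.

31.1 kHz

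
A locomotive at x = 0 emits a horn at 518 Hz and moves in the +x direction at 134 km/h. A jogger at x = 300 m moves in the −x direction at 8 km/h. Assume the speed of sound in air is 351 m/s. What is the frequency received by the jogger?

583 Hz

134 km/h = 37.22 m/s; 8 km/h = 2.222 m/s.
The observer lies on the +x side, so the source is heading toward the observer and the observer is heading toward the source.
General Doppler shift: f' = f · (v + v_o)/(v − v_s).
f' = 518 × (351 + 2.222)/(351 − 37.22) = 518 × 353.22/313.78 ≈ 583 Hz.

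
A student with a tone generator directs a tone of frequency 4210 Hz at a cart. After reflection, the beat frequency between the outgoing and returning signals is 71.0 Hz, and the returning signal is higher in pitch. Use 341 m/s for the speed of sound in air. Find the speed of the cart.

2.85 m/s

Double Doppler shift off a moving reflector: f₂ = f₀ · (v + u)/(v − u) (u > 0 toward emitter).
Returning signal is higher, so f₂ = f₀ + Δf = 4210 + 71 = 4281 Hz.
Rearranging, u = v · (f₂ − f₀)/(f₂ + f₀) = 341 × 71/8491 ≈ 2.85 m/s.
So the cart is moving at 2.85 m/s toward the emitter.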